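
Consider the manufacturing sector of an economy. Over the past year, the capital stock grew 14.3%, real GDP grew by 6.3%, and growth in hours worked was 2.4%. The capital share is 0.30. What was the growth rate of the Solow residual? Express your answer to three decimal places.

0.330%

Labor's share = 1 − 0.3 = 0.7.
The capital stock: 0.3 × 14.3 = 4.29 pp.
Hours worked: 0.7 × 2.4 = 1.68 pp.
TFP growth = 6.3 − 5.97 = 0.33%.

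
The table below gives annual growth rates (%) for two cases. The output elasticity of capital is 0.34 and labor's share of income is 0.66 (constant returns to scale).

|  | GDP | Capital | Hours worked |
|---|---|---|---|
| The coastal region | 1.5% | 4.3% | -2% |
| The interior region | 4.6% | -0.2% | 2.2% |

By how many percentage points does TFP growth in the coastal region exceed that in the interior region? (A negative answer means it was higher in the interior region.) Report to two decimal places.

Labor's share = 1 − 0.34 = 0.66.
The coastal region: TFP = 1.5 − 1.462 + 1.32 = 1.358%.
The interior region: TFP = 4.6 + 0.068 − 1.452 = 3.216%.
Difference = 1.358 − (3.216) = -1.858 pp.

-1.86 percentage points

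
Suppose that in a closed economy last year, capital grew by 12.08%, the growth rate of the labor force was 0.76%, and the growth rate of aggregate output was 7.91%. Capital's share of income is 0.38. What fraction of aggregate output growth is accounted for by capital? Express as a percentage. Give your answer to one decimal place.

Capital contributed 0.38 × 12.08 = 4.5904 pp.
Share of growth = 4.5904 / 7.91 × 100 = 58.033%.

58.0%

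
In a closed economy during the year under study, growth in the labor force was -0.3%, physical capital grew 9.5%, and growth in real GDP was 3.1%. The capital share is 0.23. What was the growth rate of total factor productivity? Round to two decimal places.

Total factor productivity grew 1.15%.

Labor's share = 1 − 0.23 = 0.77.
Physical capital: 0.23 × 9.5 = 2.185 pp.
The labor force: 0.77 × (-0.3) = -0.231 pp.
TFP growth = 3.1 − 1.954 = 1.146%.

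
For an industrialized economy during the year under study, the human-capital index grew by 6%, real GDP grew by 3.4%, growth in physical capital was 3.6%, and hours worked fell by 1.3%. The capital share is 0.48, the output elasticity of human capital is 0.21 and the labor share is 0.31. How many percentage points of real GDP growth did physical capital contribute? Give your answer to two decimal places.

1.73

Contribution = share × growth = 0.48 × 3.6 = 1.728 pp.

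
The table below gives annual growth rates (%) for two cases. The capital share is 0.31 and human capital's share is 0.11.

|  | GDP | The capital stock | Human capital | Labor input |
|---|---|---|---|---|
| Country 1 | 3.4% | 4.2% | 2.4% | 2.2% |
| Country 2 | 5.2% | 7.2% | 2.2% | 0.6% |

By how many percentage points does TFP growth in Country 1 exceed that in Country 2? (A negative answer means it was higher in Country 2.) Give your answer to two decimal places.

-1.82 percentage points

Labor's share = 1 − 0.31 − 0.11 = 0.58.
Country 1: TFP = 3.4 − 1.302 − 0.264 − 1.276 = 0.558%.
Country 2: TFP = 5.2 − 2.232 − 0.242 − 0.348 = 2.378%.
Difference = 0.558 − (2.378) = -1.82 pp.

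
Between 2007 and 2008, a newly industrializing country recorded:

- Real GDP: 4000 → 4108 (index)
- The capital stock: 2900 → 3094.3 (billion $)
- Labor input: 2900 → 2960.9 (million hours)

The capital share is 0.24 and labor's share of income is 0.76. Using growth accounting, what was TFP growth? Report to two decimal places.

Real GDP growth = (4108 − 4000) / 4000 = 2.7%.
The capital stock growth = (3094.3 − 2900) / 2900 = 6.7%.
Labor input growth = (2960.9 − 2900) / 2900 = 2.1%.
Labor's share = 1 − 0.24 = 0.76.
The capital stock: 0.24 × 6.7 = 1.608 pp.
Labor input: 0.76 × 2.1 = 1.596 pp.
TFP growth = 2.7 − 3.204 = -0.504%.

-0.50%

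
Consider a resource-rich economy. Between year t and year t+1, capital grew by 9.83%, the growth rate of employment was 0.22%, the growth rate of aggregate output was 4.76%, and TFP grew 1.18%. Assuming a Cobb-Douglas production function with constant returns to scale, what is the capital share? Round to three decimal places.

gY = gA + α·gK + (1−α)·gL, so gY − gA − gL = α(gK − gL).
4.76 − 1.18 − 0.22 = α × (9.83 − 0.22).
3.36 = 9.61 α, so α = 0.34964.

α = 0.350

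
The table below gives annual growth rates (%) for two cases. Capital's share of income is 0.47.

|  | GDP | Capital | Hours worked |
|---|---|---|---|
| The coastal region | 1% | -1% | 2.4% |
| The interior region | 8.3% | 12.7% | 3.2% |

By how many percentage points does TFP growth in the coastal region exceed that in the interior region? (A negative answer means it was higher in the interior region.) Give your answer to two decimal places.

-0.44 percentage points

Labor's share = 1 − 0.47 = 0.53.
The coastal region: TFP = 1 + 0.47 − 1.272 = 0.198%.
The interior region: TFP = 8.3 − 5.969 − 1.696 = 0.635%.
Difference = 0.198 − (0.635) = -0.437 pp.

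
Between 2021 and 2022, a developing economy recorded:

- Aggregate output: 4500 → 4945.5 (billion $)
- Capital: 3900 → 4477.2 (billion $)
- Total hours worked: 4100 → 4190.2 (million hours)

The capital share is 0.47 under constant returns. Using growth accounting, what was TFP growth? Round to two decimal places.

1.78%

Aggregate output growth = (4945.5 − 4500) / 4500 = 9.9%.
Capital growth = (4477.2 − 3900) / 3900 = 14.8%.
Total hours worked growth = (4190.2 − 4100) / 4100 = 2.2%.
Labor's share = 1 − 0.47 = 0.53.
Capital: 0.47 × 14.8 = 6.956 pp.
Total hours worked: 0.53 × 2.2 = 1.166 pp.
TFP growth = 9.9 − 8.122 = 1.778%.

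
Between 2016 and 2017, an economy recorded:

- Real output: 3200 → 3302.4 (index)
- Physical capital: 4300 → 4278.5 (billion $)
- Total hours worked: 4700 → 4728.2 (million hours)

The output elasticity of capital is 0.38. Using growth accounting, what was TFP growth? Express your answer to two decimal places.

Real output growth = (3302.4 − 3200) / 3200 = 3.2%.
Physical capital growth = (4278.5 − 4300) / 4300 = -0.5%.
Total hours worked growth = (4728.2 − 4700) / 4700 = 0.6%.
Labor's share = 1 − 0.38 = 0.62.
Physical capital: 0.38 × (-0.5) = -0.19 pp.
Total hours worked: 0.62 × 0.6 = 0.372 pp.
TFP growth = 3.2 − 0.182 = 3.018%.

3.02%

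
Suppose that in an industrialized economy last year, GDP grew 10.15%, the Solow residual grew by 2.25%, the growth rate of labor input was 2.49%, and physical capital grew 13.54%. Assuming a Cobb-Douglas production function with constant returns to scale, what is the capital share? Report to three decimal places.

α = 0.490

gY = gA + α·gK + (1−α)·gL, so gY − gA − gL = α(gK − gL).
10.15 − 2.25 − 2.49 = α × (13.54 − 2.49).
5.41 = 11.05 α, so α = 0.48959.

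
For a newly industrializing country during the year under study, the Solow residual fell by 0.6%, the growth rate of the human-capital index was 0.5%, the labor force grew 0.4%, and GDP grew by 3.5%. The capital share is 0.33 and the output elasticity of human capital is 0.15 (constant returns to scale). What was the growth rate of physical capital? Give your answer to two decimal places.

Physical capital grew 11.57%.

Labor's share = 1 − 0.33 − 0.15 = 0.52.
gY = gA + 0.15×0.5 + 0.52×0.4 + 0.33×g.
0.33×g = 3.5 + 0.6 − 0.283 = 3.817.
g = 3.817 / 0.33 = 11.5667%.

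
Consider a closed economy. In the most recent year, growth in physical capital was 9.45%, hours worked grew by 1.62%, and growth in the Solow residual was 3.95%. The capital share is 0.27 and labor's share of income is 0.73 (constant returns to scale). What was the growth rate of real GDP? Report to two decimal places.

7.68%

Labor's share = 1 − 0.27 = 0.73.
Physical capital: 0.27 × 9.45 = 2.5515 pp.
Hours worked: 0.73 × 1.62 = 1.1826 pp.
Output growth = 3.95 + 3.7341 = 7.6841%.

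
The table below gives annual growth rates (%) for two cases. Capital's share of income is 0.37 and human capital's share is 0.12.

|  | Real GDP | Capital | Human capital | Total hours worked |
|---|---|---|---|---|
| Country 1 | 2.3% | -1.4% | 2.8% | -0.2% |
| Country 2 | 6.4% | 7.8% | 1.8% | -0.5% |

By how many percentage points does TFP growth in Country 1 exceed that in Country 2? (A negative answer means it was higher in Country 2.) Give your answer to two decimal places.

-0.97 percentage points

Labor's share = 1 − 0.37 − 0.12 = 0.51.
Country 1: TFP = 2.3 + 0.518 − 0.336 + 0.102 = 2.584%.
Country 2: TFP = 6.4 − 2.886 − 0.216 + 0.255 = 3.553%.
Difference = 2.584 − (3.553) = -0.969 pp.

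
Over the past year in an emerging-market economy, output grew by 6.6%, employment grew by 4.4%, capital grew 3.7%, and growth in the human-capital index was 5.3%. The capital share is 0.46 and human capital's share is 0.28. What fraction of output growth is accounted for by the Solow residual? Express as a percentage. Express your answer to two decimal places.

Labor's share = 1 − 0.46 − 0.28 = 0.26.
Capital: 0.46 × 3.7 = 1.702 pp.
The human-capital index: 0.28 × 5.3 = 1.484 pp.
Employment: 0.26 × 4.4 = 1.144 pp.
TFP growth = 6.6 − 4.33 = 2.27%.
TFP share of growth = 2.27 / 6.6 × 100 = 34.3939%.

The Solow residual accounted for 34.39% of growth.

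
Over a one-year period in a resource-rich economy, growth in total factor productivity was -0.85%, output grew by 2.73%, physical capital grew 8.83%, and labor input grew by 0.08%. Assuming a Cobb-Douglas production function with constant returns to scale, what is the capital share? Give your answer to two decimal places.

gY = gA + α·gK + (1−α)·gL, so gY − gA − gL = α(gK − gL).
2.73 + 0.85 − 0.08 = α × (8.83 − 0.08).
3.5 = 8.75 α, so α = 0.4.

The capital share is 0.40.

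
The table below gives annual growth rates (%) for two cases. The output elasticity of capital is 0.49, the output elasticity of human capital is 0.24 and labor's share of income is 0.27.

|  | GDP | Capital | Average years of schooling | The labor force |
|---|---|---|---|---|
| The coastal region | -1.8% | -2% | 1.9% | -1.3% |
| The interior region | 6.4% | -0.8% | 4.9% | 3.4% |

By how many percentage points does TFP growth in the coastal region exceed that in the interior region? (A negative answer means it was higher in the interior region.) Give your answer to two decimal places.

Labor's share = 1 − 0.49 − 0.24 = 0.27.
The coastal region: TFP = -1.8 + 0.98 − 0.456 + 0.351 = -0.925%.
The interior region: TFP = 6.4 + 0.392 − 1.176 − 0.918 = 4.698%.
Difference = -0.925 − (4.698) = -5.623 pp.

-5.62 percentage points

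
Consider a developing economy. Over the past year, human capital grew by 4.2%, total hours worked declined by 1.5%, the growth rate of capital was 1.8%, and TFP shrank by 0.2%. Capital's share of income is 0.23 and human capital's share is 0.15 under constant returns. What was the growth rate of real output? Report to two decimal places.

-0.09%

Labor's share = 1 − 0.23 − 0.15 = 0.62.
Capital: 0.23 × 1.8 = 0.414 pp.
Human capital: 0.15 × 4.2 = 0.63 pp.
Total hours worked: 0.62 × (-1.5) = -0.93 pp.
Output growth = -0.2 + 0.114 = -0.086%.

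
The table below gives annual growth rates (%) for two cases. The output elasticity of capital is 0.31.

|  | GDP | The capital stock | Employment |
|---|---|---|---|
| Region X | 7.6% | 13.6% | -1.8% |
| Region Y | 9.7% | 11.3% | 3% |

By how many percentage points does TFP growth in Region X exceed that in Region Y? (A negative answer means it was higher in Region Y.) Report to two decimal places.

Labor's share = 1 − 0.31 = 0.69.
Region X: TFP = 7.6 − 4.216 + 1.242 = 4.626%.
Region Y: TFP = 9.7 − 3.503 − 2.07 = 4.127%.
Difference = 4.626 − (4.127) = 0.499 pp.

0.50 percentage points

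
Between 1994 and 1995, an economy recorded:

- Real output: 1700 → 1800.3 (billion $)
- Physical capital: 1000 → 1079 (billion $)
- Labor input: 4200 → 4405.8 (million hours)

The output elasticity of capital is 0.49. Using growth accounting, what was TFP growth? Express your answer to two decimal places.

Real output growth = (1800.3 − 1700) / 1700 = 5.9%.
Physical capital growth = (1079 − 1000) / 1000 = 7.9%.
Labor input growth = (4405.8 − 4200) / 4200 = 4.9%.
Labor's share = 1 − 0.49 = 0.51.
Physical capital: 0.49 × 7.9 = 3.871 pp.
Labor input: 0.51 × 4.9 = 2.499 pp.
TFP growth = 5.9 − 6.37 = -0.47%.

-0.47%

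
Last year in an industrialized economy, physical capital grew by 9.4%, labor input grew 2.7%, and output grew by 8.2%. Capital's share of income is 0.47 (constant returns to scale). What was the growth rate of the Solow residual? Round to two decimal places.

Labor's share = 1 − 0.47 = 0.53.
Physical capital: 0.47 × 9.4 = 4.418 pp.
Labor input: 0.53 × 2.7 = 1.431 pp.
TFP growth = 8.2 − 5.849 = 2.351%.

2.35%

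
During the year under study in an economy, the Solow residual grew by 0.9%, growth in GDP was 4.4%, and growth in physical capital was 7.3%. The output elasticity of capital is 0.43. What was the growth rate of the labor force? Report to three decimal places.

Labor's share = 1 − 0.43 = 0.57.
gY = gA + 0.43×7.3 + 0.57×g.
0.57×g = 4.4 − 0.9 − 3.139 = 0.361.
g = 0.361 / 0.57 = 0.63333%.

0.633%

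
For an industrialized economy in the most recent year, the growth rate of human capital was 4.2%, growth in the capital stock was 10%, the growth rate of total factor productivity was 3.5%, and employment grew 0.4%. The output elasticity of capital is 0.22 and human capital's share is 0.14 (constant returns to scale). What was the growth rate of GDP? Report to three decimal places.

6.544%

Labor's share = 1 − 0.22 − 0.14 = 0.64.
The capital stock: 0.22 × 10 = 2.2 pp.
Human capital: 0.14 × 4.2 = 0.588 pp.
Employment: 0.64 × 0.4 = 0.256 pp.
Output growth = 3.5 + 3.044 = 6.544%.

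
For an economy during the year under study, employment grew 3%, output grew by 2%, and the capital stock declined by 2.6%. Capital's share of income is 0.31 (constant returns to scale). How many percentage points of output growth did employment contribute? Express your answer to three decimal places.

Labor's share = 1 − 0.31 = 0.69.
Contribution = share × growth = 0.69 × 3 = 2.07 pp.

2.070 percentage points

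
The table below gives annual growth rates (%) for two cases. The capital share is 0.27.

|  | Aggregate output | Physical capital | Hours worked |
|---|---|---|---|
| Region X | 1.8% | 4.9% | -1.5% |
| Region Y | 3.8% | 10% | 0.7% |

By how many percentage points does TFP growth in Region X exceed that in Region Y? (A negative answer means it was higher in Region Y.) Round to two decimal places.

0.98 percentage points

Labor's share = 1 − 0.27 = 0.73.
Region X: TFP = 1.8 − 1.323 + 1.095 = 1.572%.
Region Y: TFP = 3.8 − 2.7 − 0.511 = 0.589%.
Difference = 1.572 − (0.589) = 0.983 pp.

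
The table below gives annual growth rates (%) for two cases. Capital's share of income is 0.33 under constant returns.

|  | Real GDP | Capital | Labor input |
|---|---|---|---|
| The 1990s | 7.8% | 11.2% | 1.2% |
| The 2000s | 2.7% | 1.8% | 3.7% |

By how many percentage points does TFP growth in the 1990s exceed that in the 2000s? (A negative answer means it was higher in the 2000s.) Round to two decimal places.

Labor's share = 1 − 0.33 = 0.67.
The 1990s: TFP = 7.8 − 3.696 − 0.804 = 3.3%.
The 2000s: TFP = 2.7 − 0.594 − 2.479 = -0.373%.
Difference = 3.3 − (-0.373) = 3.673 pp.

3.67 percentage points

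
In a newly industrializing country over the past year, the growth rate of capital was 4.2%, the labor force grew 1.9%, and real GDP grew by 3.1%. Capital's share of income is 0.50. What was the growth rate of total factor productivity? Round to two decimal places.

Total factor productivity grew 0.05%.

Labor's share = 1 − 0.5 = 0.5.
Capital: 0.5 × 4.2 = 2.1 pp.
The labor force: 0.5 × 1.9 = 0.95 pp.
TFP growth = 3.1 − 3.05 = 0.05%.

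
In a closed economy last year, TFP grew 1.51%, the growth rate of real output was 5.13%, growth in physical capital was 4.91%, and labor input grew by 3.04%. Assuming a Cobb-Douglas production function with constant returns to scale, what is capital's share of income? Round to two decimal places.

α = 0.31

gY = gA + α·gK + (1−α)·gL, so gY − gA − gL = α(gK − gL).
5.13 − 1.51 − 3.04 = α × (4.91 − 3.04).
0.58 = 1.87 α, so α = 0.3102.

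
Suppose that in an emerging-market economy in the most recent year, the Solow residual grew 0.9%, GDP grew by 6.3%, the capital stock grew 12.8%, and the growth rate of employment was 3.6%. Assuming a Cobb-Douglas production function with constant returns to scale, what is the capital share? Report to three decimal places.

The capital share is 0.196.

gY = gA + α·gK + (1−α)·gL, so gY − gA − gL = α(gK − gL).
6.3 − 0.9 − 3.6 = α × (12.8 − 3.6).
1.8 = 9.2 α, so α = 0.19565.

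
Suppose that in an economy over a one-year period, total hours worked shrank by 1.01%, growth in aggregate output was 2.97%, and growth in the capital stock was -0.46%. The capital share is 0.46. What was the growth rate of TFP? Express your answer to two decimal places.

TFP grew 3.73%.

Labor's share = 1 − 0.46 = 0.54.
The capital stock: 0.46 × (-0.46) = -0.2116 pp.
Total hours worked: 0.54 × (-1.01) = -0.5454 pp.
TFP growth = 2.97 + 0.757 = 3.727%.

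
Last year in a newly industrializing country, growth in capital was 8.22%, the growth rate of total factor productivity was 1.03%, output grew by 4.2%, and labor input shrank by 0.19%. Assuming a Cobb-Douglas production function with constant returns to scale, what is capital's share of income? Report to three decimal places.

α = 0.400

gY = gA + α·gK + (1−α)·gL, so gY − gA − gL = α(gK − gL).
4.2 − 1.03 + 0.19 = α × (8.22 − (-0.19)).
3.36 = 8.41 α, so α = 0.39952.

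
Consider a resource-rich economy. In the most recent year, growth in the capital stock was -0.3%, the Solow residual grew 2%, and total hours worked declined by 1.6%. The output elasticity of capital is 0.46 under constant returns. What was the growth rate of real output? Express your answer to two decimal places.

Labor's share = 1 − 0.46 = 0.54.
The capital stock: 0.46 × (-0.3) = -0.138 pp.
Total hours worked: 0.54 × (-1.6) = -0.864 pp.
Output growth = 2 + (-1.002) = 0.998%.

1.00%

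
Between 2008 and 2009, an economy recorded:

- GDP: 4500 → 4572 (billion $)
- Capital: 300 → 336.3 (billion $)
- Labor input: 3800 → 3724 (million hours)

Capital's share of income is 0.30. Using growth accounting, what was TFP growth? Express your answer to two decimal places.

-0.63%

GDP growth = (4572 − 4500) / 4500 = 1.6%.
Capital growth = (336.3 − 300) / 300 = 12.1%.
Labor input growth = (3724 − 3800) / 3800 = -2%.
Labor's share = 1 − 0.3 = 0.7.
Capital: 0.3 × 12.1 = 3.63 pp.
Labor input: 0.7 × (-2) = -1.4 pp.
TFP growth = 1.6 − 2.23 = -0.63%.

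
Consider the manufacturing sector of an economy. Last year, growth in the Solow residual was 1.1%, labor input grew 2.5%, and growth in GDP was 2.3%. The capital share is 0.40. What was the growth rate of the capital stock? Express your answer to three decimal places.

-0.750%

Labor's share = 1 − 0.4 = 0.6.
gY = gA + 0.6×2.5 + 0.4×g.
0.4×g = 2.3 − 1.1 − 1.5 = -0.3.
g = -0.3 / 0.4 = -0.75%.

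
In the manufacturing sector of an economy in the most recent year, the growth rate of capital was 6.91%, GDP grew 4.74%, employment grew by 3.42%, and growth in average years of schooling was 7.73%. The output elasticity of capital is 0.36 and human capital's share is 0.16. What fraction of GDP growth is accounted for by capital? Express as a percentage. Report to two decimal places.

Capital contributed 0.36 × 6.91 = 2.4876 pp.
Share of growth = 2.4876 / 4.74 × 100 = 52.481%.

52.48%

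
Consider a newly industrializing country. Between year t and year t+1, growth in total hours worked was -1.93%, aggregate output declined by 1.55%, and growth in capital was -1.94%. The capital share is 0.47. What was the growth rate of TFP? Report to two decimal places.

TFP growth was 0.38%.

Labor's share = 1 − 0.47 = 0.53.
Capital: 0.47 × (-1.94) = -0.9118 pp.
Total hours worked: 0.53 × (-1.93) = -1.0229 pp.
TFP growth = -1.55 + 1.9347 = 0.3847%.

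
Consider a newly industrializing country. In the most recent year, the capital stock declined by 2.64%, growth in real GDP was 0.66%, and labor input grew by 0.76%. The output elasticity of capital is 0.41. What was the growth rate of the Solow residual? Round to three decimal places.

The Solow residual grew 1.294%.

Labor's share = 1 − 0.41 = 0.59.
The capital stock: 0.41 × (-2.64) = -1.0824 pp.
Labor input: 0.59 × 0.76 = 0.4484 pp.
TFP growth = 0.66 + 0.634 = 1.294%.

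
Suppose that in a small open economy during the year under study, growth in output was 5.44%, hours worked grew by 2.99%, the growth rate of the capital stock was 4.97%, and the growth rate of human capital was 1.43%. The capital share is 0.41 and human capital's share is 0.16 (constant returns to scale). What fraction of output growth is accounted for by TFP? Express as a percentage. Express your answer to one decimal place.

Labor's share = 1 − 0.41 − 0.16 = 0.43.
The capital stock: 0.41 × 4.97 = 2.0377 pp.
Human capital: 0.16 × 1.43 = 0.2288 pp.
Hours worked: 0.43 × 2.99 = 1.2857 pp.
TFP growth = 5.44 − 3.5522 = 1.8878%.
TFP share of growth = 1.8878 / 5.44 × 100 = 34.702%.

34.7%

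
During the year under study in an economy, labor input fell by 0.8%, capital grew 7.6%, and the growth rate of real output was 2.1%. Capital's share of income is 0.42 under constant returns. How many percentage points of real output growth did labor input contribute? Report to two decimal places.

-0.46 pp

Labor's share = 1 − 0.42 = 0.58.
Contribution = share × growth = 0.58 × (-0.8) = -0.464 pp.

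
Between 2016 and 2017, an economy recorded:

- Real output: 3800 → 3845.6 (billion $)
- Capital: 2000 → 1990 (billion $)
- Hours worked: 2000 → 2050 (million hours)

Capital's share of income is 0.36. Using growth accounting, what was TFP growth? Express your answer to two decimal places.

Real output growth = (3845.6 − 3800) / 3800 = 1.2%.
Capital growth = (1990 − 2000) / 2000 = -0.5%.
Hours worked growth = (2050 − 2000) / 2000 = 2.5%.
Labor's share = 1 − 0.36 = 0.64.
Capital: 0.36 × (-0.5) = -0.18 pp.
Hours worked: 0.64 × 2.5 = 1.6 pp.
TFP growth = 1.2 − 1.42 = -0.22%.

-0.22%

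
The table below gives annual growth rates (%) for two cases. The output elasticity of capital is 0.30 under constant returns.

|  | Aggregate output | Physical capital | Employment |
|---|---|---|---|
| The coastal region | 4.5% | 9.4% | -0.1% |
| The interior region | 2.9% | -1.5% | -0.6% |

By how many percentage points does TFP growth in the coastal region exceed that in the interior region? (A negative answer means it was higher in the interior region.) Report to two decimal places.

Labor's share = 1 − 0.3 = 0.7.
The coastal region: TFP = 4.5 − 2.82 + 0.07 = 1.75%.
The interior region: TFP = 2.9 + 0.45 + 0.42 = 3.77%.
Difference = 1.75 − (3.77) = -2.02 pp.

-2.02 percentage points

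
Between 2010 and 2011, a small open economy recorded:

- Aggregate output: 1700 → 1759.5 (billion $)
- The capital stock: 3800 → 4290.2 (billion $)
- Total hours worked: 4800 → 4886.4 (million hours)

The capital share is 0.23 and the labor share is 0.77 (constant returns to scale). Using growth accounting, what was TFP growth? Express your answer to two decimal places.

-0.85%

Aggregate output growth = (1759.5 − 1700) / 1700 = 3.5%.
The capital stock growth = (4290.2 − 3800) / 3800 = 12.9%.
Total hours worked growth = (4886.4 − 4800) / 4800 = 1.8%.
Labor's share = 1 − 0.23 = 0.77.
The capital stock: 0.23 × 12.9 = 2.967 pp.
Total hours worked: 0.77 × 1.8 = 1.386 pp.
TFP growth = 3.5 − 4.353 = -0.853%.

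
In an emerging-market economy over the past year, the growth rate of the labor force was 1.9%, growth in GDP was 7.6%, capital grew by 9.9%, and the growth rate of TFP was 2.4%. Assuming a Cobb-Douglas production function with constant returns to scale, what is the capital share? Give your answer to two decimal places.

α = 0.41

gY = gA + α·gK + (1−α)·gL, so gY − gA − gL = α(gK − gL).
7.6 − 2.4 − 1.9 = α × (9.9 − 1.9).
3.3 = 8 α, so α = 0.4125.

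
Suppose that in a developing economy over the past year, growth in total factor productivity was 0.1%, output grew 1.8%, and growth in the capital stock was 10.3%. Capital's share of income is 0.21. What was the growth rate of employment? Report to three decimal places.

Labor's share = 1 − 0.21 = 0.79.
gY = gA + 0.21×10.3 + 0.79×g.
0.79×g = 1.8 − 0.1 − 2.163 = -0.463.
g = -0.463 / 0.79 = -0.58608%.

-0.586%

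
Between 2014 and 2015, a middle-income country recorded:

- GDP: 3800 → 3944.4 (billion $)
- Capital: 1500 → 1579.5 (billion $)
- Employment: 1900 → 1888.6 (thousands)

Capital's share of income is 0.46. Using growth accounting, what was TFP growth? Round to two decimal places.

1.69%

GDP growth = (3944.4 − 3800) / 3800 = 3.8%.
Capital growth = (1579.5 − 1500) / 1500 = 5.3%.
Employment growth = (1888.6 − 1900) / 1900 = -0.6%.
Labor's share = 1 − 0.46 = 0.54.
Capital: 0.46 × 5.3 = 2.438 pp.
Employment: 0.54 × (-0.6) = -0.324 pp.
TFP growth = 3.8 − 2.114 = 1.686%.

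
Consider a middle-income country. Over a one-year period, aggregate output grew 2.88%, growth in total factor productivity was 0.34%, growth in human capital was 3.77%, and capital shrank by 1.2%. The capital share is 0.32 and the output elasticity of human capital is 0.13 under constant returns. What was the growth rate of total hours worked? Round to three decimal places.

4.425%

Labor's share = 1 − 0.32 − 0.13 = 0.55.
gY = gA + 0.32×(-1.2) + 0.13×3.77 + 0.55×g.
0.55×g = 2.88 − 0.34 − 0.1061 = 2.4339.
g = 2.4339 / 0.55 = 4.42527%.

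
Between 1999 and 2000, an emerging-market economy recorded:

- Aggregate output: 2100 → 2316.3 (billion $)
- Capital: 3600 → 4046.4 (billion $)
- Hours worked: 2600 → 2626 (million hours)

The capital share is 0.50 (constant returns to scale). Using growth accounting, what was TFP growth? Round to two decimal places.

TFP grew 3.60%.

Aggregate output growth = (2316.3 − 2100) / 2100 = 10.3%.
Capital growth = (4046.4 − 3600) / 3600 = 12.4%.
Hours worked growth = (2626 − 2600) / 2600 = 1%.
Labor's share = 1 − 0.5 = 0.5.
Capital: 0.5 × 12.4 = 6.2 pp.
Hours worked: 0.5 × 1 = 0.5 pp.
TFP growth = 10.3 − 6.7 = 3.6%.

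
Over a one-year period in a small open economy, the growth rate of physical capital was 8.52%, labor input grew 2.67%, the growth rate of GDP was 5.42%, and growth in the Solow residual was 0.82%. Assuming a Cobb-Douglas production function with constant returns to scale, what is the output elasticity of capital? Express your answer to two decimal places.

α = 0.33

gY = gA + α·gK + (1−α)·gL, so gY − gA − gL = α(gK − gL).
5.42 − 0.82 − 2.67 = α × (8.52 − 2.67).
1.93 = 5.85 α, so α = 0.3299.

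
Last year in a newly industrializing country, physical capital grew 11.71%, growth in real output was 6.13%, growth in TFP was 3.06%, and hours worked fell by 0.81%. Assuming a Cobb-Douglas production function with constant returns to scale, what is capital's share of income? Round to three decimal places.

Capital's share of income is 0.310.

gY = gA + α·gK + (1−α)·gL, so gY − gA − gL = α(gK − gL).
6.13 − 3.06 + 0.81 = α × (11.71 − (-0.81)).
3.88 = 12.52 α, so α = 0.3099.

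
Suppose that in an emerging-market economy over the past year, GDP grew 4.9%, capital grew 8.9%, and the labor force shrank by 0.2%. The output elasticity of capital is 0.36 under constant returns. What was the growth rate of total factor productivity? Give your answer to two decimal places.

1.82%

Labor's share = 1 − 0.36 = 0.64.
Capital: 0.36 × 8.9 = 3.204 pp.
The labor force: 0.64 × (-0.2) = -0.128 pp.
TFP growth = 4.9 − 3.076 = 1.824%.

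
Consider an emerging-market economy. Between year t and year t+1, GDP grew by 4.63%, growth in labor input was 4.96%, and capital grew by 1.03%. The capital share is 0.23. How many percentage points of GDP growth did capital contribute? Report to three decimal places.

Contribution = share × growth = 0.23 × 1.03 = 0.2369 pp.

0.237 percentage points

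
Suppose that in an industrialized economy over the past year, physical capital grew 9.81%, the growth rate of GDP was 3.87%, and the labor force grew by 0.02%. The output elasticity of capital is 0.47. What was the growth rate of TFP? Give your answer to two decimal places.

Labor's share = 1 − 0.47 = 0.53.
Physical capital: 0.47 × 9.81 = 4.6107 pp.
The labor force: 0.53 × 0.02 = 0.0106 pp.
TFP growth = 3.87 − 4.6213 = -0.7513%.

-0.75%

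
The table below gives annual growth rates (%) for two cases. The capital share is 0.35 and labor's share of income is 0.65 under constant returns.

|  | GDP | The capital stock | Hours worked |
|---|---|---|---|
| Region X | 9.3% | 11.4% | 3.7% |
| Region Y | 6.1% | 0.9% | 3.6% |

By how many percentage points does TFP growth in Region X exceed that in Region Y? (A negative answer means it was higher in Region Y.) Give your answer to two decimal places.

-0.54 percentage points

Labor's share = 1 − 0.35 = 0.65.
Region X: TFP = 9.3 − 3.99 − 2.405 = 2.905%.
Region Y: TFP = 6.1 − 0.315 − 2.34 = 3.445%.
Difference = 2.905 − (3.445) = -0.54 pp.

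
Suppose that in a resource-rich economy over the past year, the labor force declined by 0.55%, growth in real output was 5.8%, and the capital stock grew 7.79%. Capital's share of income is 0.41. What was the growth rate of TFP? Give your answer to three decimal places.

Labor's share = 1 − 0.41 = 0.59.
The capital stock: 0.41 × 7.79 = 3.1939 pp.
The labor force: 0.59 × (-0.55) = -0.3245 pp.
TFP growth = 5.8 − 2.8694 = 2.9306%.

2.931%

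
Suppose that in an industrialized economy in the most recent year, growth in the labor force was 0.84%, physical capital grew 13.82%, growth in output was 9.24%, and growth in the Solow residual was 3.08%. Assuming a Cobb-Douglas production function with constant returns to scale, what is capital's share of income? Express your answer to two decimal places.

gY = gA + α·gK + (1−α)·gL, so gY − gA − gL = α(gK − gL).
9.24 − 3.08 − 0.84 = α × (13.82 − 0.84).
5.32 = 12.98 α, so α = 0.4099.

Capital's share of income is 0.41.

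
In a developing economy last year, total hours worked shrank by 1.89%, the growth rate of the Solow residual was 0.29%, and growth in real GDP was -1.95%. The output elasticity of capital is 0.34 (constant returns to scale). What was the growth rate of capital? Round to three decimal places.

-2.919%

Labor's share = 1 − 0.34 = 0.66.
gY = gA + 0.66×(-1.89) + 0.34×g.
0.34×g = -1.95 − 0.29 + 1.2474 = -0.9926.
g = -0.9926 / 0.34 = -2.91941%.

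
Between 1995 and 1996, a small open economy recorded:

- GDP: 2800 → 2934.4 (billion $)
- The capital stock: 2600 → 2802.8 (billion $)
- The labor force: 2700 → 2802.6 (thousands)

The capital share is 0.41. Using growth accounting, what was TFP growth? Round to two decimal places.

GDP growth = (2934.4 − 2800) / 2800 = 4.8%.
The capital stock growth = (2802.8 − 2600) / 2600 = 7.8%.
The labor force growth = (2802.6 − 2700) / 2700 = 3.8%.
Labor's share = 1 − 0.41 = 0.59.
The capital stock: 0.41 × 7.8 = 3.198 pp.
The labor force: 0.59 × 3.8 = 2.242 pp.
TFP growth = 4.8 − 5.44 = -0.64%.

-0.64%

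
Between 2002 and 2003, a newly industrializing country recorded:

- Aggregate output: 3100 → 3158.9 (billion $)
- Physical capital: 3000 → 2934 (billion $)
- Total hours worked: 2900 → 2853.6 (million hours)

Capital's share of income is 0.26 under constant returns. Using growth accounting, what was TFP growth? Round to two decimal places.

3.66%

Aggregate output growth = (3158.9 − 3100) / 3100 = 1.9%.
Physical capital growth = (2934 − 3000) / 3000 = -2.2%.
Total hours worked growth = (2853.6 − 2900) / 2900 = -1.6%.
Labor's share = 1 − 0.26 = 0.74.
Physical capital: 0.26 × (-2.2) = -0.572 pp.
Total hours worked: 0.74 × (-1.6) = -1.184 pp.
TFP growth = 1.9 + 1.756 = 3.656%.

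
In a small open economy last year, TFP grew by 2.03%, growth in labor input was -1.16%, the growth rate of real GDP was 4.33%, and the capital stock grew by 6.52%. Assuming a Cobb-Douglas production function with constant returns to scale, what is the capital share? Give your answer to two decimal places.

0.45

gY = gA + α·gK + (1−α)·gL, so gY − gA − gL = α(gK − gL).
4.33 − 2.03 + 1.16 = α × (6.52 − (-1.16)).
3.46 = 7.68 α, so α = 0.4505.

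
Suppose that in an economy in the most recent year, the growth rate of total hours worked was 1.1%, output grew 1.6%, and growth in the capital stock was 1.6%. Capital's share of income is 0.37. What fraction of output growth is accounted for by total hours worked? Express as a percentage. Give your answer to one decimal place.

Labor's share = 1 − 0.37 = 0.63.
Total hours worked contributed 0.63 × 1.1 = 0.693 pp.
Share of growth = 0.693 / 1.6 × 100 = 43.313%.

43.3%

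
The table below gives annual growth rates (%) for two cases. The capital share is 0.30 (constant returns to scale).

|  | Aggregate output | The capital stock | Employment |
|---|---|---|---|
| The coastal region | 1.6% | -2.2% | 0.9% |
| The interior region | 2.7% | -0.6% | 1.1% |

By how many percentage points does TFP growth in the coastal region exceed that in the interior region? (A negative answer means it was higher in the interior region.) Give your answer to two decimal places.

-0.48 percentage points

Labor's share = 1 − 0.3 = 0.7.
The coastal region: TFP = 1.6 + 0.66 − 0.63 = 1.63%.
The interior region: TFP = 2.7 + 0.18 − 0.77 = 2.11%.
Difference = 1.63 − (2.11) = -0.48 pp.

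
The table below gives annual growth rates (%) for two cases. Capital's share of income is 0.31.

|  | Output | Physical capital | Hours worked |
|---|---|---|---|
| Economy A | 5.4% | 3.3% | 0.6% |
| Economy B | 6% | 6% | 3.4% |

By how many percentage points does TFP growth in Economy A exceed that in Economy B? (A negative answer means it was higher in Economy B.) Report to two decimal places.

2.17 percentage points

Labor's share = 1 − 0.31 = 0.69.
Economy A: TFP = 5.4 − 1.023 − 0.414 = 3.963%.
Economy B: TFP = 6 − 1.86 − 2.346 = 1.794%.
Difference = 3.963 − (1.794) = 2.169 pp.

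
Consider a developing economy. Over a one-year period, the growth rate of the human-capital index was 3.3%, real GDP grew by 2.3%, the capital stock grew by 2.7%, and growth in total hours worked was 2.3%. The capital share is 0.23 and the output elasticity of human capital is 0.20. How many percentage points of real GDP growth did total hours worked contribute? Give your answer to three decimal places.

Labor's share = 1 − 0.23 − 0.2 = 0.57.
Contribution = share × growth = 0.57 × 2.3 = 1.311 pp.

1.311 percentage points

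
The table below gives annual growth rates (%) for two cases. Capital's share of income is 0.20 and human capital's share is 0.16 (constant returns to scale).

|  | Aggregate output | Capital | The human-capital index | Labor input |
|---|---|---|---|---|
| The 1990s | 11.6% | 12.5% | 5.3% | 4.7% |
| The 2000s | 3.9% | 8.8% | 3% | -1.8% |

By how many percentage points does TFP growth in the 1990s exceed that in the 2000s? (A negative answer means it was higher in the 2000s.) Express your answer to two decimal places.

Labor's share = 1 − 0.2 − 0.16 = 0.64.
The 1990s: TFP = 11.6 − 2.5 − 0.848 − 3.008 = 5.244%.
The 2000s: TFP = 3.9 − 1.76 − 0.48 + 1.152 = 2.812%.
Difference = 5.244 − (2.812) = 2.432 pp.

2.43 percentage points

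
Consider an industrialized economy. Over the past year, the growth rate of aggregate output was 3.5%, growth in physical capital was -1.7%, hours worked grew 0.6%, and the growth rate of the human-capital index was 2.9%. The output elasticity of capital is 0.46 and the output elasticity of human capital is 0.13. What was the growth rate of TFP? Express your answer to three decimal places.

Labor's share = 1 − 0.46 − 0.13 = 0.41.
Physical capital: 0.46 × (-1.7) = -0.782 pp.
The human-capital index: 0.13 × 2.9 = 0.377 pp.
Hours worked: 0.41 × 0.6 = 0.246 pp.
TFP growth = 3.5 + 0.159 = 3.659%.

3.659%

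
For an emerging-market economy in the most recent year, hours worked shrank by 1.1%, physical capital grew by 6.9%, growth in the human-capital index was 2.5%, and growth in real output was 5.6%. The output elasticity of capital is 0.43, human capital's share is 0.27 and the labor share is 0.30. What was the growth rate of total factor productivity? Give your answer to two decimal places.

Labor's share = 1 − 0.43 − 0.27 = 0.3.
Physical capital: 0.43 × 6.9 = 2.967 pp.
The human-capital index: 0.27 × 2.5 = 0.675 pp.
Hours worked: 0.3 × (-1.1) = -0.33 pp.
TFP growth = 5.6 − 3.312 = 2.288%.

2.29%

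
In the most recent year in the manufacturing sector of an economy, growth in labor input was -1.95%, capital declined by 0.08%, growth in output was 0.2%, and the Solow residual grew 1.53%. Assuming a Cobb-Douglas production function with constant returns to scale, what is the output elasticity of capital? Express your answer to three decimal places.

The output elasticity of capital is 0.332.

gY = gA + α·gK + (1−α)·gL, so gY − gA − gL = α(gK − gL).
0.2 − 1.53 + 1.95 = α × (-0.08 − (-1.95)).
0.62 = 1.87 α, so α = 0.33155.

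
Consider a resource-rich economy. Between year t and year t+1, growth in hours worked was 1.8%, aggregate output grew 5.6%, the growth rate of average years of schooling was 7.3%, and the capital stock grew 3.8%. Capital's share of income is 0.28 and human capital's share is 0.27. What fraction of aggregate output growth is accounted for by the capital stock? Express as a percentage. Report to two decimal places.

The capital stock contributed 0.28 × 3.8 = 1.064 pp.
Share of growth = 1.064 / 5.6 × 100 = 19%.

The capital stock accounted for 19.00% of growth.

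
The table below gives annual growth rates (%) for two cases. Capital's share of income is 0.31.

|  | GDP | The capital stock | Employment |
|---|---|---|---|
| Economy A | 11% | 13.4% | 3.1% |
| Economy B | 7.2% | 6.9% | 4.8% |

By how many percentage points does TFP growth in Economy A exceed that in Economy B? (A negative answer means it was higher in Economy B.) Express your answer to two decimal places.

2.96 percentage points

Labor's share = 1 − 0.31 = 0.69.
Economy A: TFP = 11 − 4.154 − 2.139 = 4.707%.
Economy B: TFP = 7.2 − 2.139 − 3.312 = 1.749%.
Difference = 4.707 − (1.749) = 2.958 pp.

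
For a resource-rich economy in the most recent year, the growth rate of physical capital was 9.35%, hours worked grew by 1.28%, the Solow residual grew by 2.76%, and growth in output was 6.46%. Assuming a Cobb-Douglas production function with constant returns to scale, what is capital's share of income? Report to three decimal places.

0.300

gY = gA + α·gK + (1−α)·gL, so gY − gA − gL = α(gK − gL).
6.46 − 2.76 − 1.28 = α × (9.35 − 1.28).
2.42 = 8.07 α, so α = 0.29988.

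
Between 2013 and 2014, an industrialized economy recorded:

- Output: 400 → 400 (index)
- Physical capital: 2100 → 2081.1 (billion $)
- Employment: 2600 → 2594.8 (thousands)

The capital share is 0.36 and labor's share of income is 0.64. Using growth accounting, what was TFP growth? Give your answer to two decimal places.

Output growth = (400 − 400) / 400 = 0%.
Physical capital growth = (2081.1 − 2100) / 2100 = -0.9%.
Employment growth = (2594.8 − 2600) / 2600 = -0.2%.
Labor's share = 1 − 0.36 = 0.64.
Physical capital: 0.36 × (-0.9) = -0.324 pp.
Employment: 0.64 × (-0.2) = -0.128 pp.
TFP growth = 0 + 0.452 = 0.452%.

0.45%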